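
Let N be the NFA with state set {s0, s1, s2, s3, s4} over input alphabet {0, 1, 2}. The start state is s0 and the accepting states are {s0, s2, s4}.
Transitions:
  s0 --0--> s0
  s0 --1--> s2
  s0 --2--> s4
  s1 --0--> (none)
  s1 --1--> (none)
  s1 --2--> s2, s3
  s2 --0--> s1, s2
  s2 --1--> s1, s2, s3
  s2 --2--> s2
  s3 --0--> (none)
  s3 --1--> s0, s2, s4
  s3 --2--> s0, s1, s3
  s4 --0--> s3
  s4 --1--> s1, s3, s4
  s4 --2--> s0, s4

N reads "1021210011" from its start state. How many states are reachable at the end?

Start: {s0}
read 1: {s2}
read 0: {s1, s2}
read 2: {s2, s3}
read 1: {s0, s1, s2, s3, s4}
read 2: {s0, s1, s2, s3, s4}
read 1: {s0, s1, s2, s3, s4}
read 0: {s0, s1, s2, s3}
read 0: {s0, s1, s2}
read 1: {s1, s2, s3}
read 1: {s0, s1, s2, s3, s4}
Final reachable set {s0, s1, s2, s3, s4} has 5 states.

5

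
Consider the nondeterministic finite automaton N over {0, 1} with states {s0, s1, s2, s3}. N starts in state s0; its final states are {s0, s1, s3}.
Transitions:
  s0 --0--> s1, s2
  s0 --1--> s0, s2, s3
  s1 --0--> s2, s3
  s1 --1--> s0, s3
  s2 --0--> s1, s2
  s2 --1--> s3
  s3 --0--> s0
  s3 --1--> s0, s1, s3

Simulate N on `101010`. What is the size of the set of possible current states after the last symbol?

3

Start: {s0}
read 1: {s0, s2, s3}
read 0: {s0, s1, s2}
read 1: {s0, s2, s3}
read 0: {s0, s1, s2}
read 1: {s0, s2, s3}
read 0: {s0, s1, s2}
Final reachable set {s0, s1, s2} has 3 states.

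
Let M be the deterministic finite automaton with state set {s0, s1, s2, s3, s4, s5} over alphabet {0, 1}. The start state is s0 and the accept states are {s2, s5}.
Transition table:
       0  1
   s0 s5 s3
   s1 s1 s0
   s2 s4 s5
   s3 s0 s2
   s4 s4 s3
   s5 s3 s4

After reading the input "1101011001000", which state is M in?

s0 --1--> s3
s3 --1--> s2
s2 --0--> s4
s4 --1--> s3
s3 --0--> s0
s0 --1--> s3
s3 --1--> s2
s2 --0--> s4
s4 --0--> s4
s4 --1--> s3
s3 --0--> s0
s0 --0--> s5
s5 --0--> s3

s3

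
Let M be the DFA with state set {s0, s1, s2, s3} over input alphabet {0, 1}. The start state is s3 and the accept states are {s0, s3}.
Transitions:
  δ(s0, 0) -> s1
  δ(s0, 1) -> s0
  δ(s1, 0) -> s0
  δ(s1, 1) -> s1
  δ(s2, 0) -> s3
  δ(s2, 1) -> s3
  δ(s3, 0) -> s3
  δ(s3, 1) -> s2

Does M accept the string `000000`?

s3 --0--> s3
s3 --0--> s3
s3 --0--> s3
s3 --0--> s3
s3 --0--> s3
s3 --0--> s3
End in state s3, which is an accepting state.

accepted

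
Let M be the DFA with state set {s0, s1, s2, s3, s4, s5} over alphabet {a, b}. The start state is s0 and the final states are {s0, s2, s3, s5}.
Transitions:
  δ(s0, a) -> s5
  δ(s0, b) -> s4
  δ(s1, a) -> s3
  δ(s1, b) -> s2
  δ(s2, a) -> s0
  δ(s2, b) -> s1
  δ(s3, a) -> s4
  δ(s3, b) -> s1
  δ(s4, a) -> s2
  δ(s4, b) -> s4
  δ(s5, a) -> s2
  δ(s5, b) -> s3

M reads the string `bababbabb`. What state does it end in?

s4

s0 --b--> s4
s4 --a--> s2
s2 --b--> s1
s1 --a--> s3
s3 --b--> s1
s1 --b--> s2
s2 --a--> s0
s0 --b--> s4
s4 --b--> s4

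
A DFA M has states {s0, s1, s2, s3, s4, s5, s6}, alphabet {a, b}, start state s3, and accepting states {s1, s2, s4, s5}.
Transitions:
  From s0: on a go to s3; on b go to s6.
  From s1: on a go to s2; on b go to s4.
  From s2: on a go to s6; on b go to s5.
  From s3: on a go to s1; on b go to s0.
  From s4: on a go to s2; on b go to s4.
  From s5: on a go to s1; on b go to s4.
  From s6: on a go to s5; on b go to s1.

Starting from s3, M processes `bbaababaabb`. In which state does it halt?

s4

s3 --b--> s0
s0 --b--> s6
s6 --a--> s5
s5 --a--> s1
s1 --b--> s4
s4 --a--> s2
s2 --b--> s5
s5 --a--> s1
s1 --a--> s2
s2 --b--> s5
s5 --b--> s4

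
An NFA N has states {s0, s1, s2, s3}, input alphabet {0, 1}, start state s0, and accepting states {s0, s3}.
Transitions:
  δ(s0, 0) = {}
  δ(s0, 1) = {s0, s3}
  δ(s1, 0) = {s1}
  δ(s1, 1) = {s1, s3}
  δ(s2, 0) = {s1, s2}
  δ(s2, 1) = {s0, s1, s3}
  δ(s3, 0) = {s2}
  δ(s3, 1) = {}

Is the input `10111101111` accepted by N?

accepted

Start: {s0}
read 1: {s0, s3}
read 0: {s2}
read 1: {s0, s1, s3}
read 1: {s0, s1, s3}
read 1: {s0, s1, s3}
read 1: {s0, s1, s3}
read 0: {s1, s2}
read 1: {s0, s1, s3}
read 1: {s0, s1, s3}
read 1: {s0, s1, s3}
read 1: {s0, s1, s3}
Reachable ∩ accepting = {s0, s3} — nonempty.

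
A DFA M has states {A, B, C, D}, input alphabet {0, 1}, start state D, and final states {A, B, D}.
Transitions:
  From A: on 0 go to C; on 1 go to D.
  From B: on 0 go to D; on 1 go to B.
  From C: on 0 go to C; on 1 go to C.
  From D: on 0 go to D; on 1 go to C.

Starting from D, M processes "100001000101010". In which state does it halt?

C

D --1--> C
C --0--> C
C --0--> C
C --0--> C
C --0--> C
C --1--> C
C --0--> C
C --0--> C
C --0--> C
C --1--> C
C --0--> C
C --1--> C
C --0--> C
C --1--> C
C --0--> C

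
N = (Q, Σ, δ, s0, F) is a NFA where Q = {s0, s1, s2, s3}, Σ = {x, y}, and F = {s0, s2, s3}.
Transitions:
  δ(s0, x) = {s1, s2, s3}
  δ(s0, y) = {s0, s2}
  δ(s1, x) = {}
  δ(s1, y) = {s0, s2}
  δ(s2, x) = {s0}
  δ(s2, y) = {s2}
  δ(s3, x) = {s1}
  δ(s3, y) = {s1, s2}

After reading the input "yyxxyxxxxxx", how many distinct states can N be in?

4

Start: {s0}
read y: {s0, s2}
read y: {s0, s2}
read x: {s0, s1, s2, s3}
read x: {s0, s1, s2, s3}
read y: {s0, s1, s2}
read x: {s0, s1, s2, s3}
read x: {s0, s1, s2, s3}
read x: {s0, s1, s2, s3}
read x: {s0, s1, s2, s3}
read x: {s0, s1, s2, s3}
read x: {s0, s1, s2, s3}
Final reachable set {s0, s1, s2, s3} has 4 states.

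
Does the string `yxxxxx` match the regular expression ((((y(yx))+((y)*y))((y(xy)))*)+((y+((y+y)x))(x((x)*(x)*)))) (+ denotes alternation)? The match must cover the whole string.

yes

The right alternative ((y+((y+y)x))(x((x)*(x)*))) matches yxxxxx.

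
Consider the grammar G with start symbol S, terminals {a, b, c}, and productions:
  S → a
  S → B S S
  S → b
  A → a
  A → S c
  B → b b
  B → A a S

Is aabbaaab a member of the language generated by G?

yes

S ⇒ BSS ⇒ AaSSS ⇒ aaSSS ⇒ aaBSSSS ⇒ aabbSSSS ⇒ aabbaSSS ⇒ aabbaaSS ⇒ aabbaaaS ⇒ aabbaaab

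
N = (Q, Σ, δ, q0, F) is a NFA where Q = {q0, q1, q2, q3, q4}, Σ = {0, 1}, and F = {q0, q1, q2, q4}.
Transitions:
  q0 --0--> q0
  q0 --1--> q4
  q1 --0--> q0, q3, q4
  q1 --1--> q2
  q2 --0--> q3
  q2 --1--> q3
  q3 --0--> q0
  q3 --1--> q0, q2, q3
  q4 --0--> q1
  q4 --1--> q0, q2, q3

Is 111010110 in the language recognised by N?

Start: {q0}
read 1: {q4}
read 1: {q0, q2, q3}
read 1: {q0, q2, q3, q4}
read 0: {q0, q1, q3}
read 1: {q0, q2, q3, q4}
read 0: {q0, q1, q3}
read 1: {q0, q2, q3, q4}
read 1: {q0, q2, q3, q4}
read 0: {q0, q1, q3}
Reachable ∩ accepting = {q0, q1} — nonempty.

accepted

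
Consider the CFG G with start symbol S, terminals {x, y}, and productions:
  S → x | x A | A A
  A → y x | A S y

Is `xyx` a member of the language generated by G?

S ⇒ xA ⇒ xyx

yes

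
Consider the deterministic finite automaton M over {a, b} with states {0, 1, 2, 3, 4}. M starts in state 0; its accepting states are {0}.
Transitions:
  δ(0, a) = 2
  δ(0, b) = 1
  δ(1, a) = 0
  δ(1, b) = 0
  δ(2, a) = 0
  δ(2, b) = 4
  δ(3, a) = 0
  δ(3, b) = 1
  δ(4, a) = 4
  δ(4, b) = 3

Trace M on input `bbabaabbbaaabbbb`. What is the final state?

0 --b--> 1
1 --b--> 0
0 --a--> 2
2 --b--> 4
4 --a--> 4
4 --a--> 4
4 --b--> 3
3 --b--> 1
1 --b--> 0
0 --a--> 2
2 --a--> 0
0 --a--> 2
2 --b--> 4
4 --b--> 3
3 --b--> 1
1 --b--> 0

0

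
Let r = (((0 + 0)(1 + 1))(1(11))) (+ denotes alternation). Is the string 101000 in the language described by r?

no

No split of 101000 into u·v has ((0+0)(1+1)) matching u and (1(11)) matching v.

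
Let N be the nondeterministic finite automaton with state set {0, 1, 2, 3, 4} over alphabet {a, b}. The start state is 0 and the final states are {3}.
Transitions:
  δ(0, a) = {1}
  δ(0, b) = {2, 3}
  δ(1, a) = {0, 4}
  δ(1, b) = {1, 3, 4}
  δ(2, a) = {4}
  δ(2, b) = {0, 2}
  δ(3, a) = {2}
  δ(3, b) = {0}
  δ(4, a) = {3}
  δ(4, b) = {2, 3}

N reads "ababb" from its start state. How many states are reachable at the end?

Start: {0}
read a: {1}
read b: {1, 3, 4}
read a: {0, 2, 3, 4}
read b: {0, 2, 3}
read b: {0, 2, 3}
Final reachable set {0, 2, 3} has 3 states.

3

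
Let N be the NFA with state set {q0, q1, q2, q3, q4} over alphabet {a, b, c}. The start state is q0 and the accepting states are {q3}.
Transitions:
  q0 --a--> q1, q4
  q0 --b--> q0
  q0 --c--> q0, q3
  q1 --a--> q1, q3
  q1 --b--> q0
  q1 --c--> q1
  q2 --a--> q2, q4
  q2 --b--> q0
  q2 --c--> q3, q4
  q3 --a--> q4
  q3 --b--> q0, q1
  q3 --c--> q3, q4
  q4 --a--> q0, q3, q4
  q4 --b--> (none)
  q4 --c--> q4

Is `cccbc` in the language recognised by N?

accepted

Start: {q0}
read c: {q0, q3}
read c: {q0, q3, q4}
read c: {q0, q3, q4}
read b: {q0, q1}
read c: {q0, q1, q3}
Reachable ∩ accepting = {q3} — nonempty.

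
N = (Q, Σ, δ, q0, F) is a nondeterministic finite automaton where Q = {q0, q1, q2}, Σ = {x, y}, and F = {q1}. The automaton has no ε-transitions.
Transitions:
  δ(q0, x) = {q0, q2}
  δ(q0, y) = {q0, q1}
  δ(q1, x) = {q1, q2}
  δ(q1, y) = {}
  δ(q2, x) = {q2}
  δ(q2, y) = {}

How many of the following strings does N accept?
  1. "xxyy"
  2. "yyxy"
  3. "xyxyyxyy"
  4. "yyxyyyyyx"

"xxyy": accepted
"yyxy": accepted
"xyxyyxyy": accepted
"yyxyyyyyx": accepted

4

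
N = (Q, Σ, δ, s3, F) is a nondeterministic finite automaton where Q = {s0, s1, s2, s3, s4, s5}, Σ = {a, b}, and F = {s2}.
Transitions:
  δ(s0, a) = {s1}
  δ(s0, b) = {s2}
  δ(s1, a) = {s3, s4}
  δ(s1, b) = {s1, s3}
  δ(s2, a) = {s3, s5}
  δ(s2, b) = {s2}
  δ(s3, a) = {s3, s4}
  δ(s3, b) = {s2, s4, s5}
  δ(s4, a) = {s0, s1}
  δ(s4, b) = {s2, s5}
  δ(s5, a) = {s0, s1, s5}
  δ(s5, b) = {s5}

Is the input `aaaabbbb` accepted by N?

accepted

Start: {s3}
read a: {s3, s4}
read a: {s0, s1, s3, s4}
read a: {s0, s1, s3, s4}
read a: {s0, s1, s3, s4}
read b: {s1, s2, s3, s4, s5}
read b: {s1, s2, s3, s4, s5}
read b: {s1, s2, s3, s4, s5}
read b: {s1, s2, s3, s4, s5}
Reachable ∩ accepting = {s2} — nonempty.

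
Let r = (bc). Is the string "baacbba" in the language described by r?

no

No split of baacbba into u·v has b matching u and c matching v.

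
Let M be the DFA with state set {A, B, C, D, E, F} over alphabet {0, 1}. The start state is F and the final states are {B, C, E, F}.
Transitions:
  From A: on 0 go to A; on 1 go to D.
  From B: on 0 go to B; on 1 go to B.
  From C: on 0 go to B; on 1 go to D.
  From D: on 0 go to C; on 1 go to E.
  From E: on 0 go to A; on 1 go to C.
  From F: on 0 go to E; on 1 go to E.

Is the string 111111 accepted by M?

F --1--> E
E --1--> C
C --1--> D
D --1--> E
E --1--> C
C --1--> D
End in state D, which is not an accepting state.

rejected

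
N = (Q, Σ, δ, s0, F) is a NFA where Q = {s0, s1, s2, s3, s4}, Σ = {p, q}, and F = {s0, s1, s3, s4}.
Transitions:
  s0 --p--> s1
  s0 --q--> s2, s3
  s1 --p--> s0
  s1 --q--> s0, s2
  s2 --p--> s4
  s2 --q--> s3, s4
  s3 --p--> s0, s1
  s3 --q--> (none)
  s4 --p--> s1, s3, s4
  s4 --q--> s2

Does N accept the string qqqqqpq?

rejected

Start: {s0}
read q: {s2, s3}
read q: {s3, s4}
read q: {s2}
read q: {s3, s4}
read q: {s2}
read p: {s4}
read q: {s2}
Reachable ∩ accepting = {} — empty.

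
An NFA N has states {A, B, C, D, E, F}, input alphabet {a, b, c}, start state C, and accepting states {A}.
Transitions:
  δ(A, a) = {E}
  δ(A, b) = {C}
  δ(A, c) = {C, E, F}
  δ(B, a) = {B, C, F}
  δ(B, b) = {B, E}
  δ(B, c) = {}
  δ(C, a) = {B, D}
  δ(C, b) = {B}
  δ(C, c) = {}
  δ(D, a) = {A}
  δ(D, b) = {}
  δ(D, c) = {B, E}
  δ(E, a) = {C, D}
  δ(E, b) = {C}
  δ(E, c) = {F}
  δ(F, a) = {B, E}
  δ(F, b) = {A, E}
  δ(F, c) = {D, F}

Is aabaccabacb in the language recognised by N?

Start: {C}
read a: {B, D}
read a: {A, B, C, F}
read b: {A, B, C, E}
read a: {B, C, D, E, F}
read c: {B, D, E, F}
read c: {B, D, E, F}
read a: {A, B, C, D, E, F}
read b: {A, B, C, E}
read a: {B, C, D, E, F}
read c: {B, D, E, F}
read b: {A, B, C, E}
Reachable ∩ accepting = {A} — nonempty.

accepted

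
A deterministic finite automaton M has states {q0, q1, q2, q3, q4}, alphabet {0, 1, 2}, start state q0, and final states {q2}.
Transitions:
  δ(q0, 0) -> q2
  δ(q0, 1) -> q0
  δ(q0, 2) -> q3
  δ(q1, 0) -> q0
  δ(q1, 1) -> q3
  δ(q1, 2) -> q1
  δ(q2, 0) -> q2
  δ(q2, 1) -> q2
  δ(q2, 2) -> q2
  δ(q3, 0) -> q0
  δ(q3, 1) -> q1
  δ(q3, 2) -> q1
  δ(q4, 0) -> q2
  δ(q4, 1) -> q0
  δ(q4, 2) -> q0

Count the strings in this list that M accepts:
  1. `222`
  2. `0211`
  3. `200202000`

`222`: rejected
`0211`: accepted
`200202000`: accepted

2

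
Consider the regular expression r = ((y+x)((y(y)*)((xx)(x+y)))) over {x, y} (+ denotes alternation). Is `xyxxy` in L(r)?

Split as x·yxxy: (y+x) matches x and ((y(y)*)((xx)(x+y))) matches yxxy.

yes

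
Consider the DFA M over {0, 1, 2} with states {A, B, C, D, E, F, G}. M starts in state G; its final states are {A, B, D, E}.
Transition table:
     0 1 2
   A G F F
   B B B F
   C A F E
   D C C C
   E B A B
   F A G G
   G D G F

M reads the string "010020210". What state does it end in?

G --0--> D
D --1--> C
C --0--> A
A --0--> G
G --2--> F
F --0--> A
A --2--> F
F --1--> G
G --0--> D

D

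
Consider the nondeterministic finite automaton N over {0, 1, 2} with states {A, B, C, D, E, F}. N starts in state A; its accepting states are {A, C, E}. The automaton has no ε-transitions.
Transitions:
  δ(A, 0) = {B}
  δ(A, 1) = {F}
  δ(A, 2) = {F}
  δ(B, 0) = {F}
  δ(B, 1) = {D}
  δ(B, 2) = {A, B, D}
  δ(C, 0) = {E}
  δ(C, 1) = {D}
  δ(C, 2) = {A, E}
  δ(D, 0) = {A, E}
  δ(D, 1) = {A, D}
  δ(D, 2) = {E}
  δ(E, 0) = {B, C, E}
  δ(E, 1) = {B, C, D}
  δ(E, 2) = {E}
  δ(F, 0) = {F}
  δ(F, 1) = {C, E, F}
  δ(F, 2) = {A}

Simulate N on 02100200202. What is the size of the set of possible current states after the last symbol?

Start: {A}
read 0: {B}
read 2: {A, B, D}
read 1: {A, D, F}
read 0: {A, B, E, F}
read 0: {B, C, E, F}
read 2: {A, B, D, E}
read 0: {A, B, C, E, F}
read 0: {B, C, E, F}
read 2: {A, B, D, E}
read 0: {A, B, C, E, F}
read 2: {A, B, D, E, F}
Final reachable set {A, B, D, E, F} has 5 states.

5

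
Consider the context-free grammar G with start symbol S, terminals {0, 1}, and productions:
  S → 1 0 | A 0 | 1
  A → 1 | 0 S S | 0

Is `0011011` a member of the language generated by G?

no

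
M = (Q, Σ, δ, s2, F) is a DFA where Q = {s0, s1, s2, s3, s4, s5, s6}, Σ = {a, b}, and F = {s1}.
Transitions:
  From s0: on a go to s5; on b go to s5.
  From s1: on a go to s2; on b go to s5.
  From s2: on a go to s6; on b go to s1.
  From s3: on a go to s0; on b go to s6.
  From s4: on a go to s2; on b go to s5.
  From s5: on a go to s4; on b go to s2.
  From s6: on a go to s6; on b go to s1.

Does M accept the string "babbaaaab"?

accepted

s2 --b--> s1
s1 --a--> s2
s2 --b--> s1
s1 --b--> s5
s5 --a--> s4
s4 --a--> s2
s2 --a--> s6
s6 --a--> s6
s6 --b--> s1
End in state s1, which is an accepting state.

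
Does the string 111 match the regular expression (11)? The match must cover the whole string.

No split of 111 into u·v has 1 matching u and 1 matching v.

no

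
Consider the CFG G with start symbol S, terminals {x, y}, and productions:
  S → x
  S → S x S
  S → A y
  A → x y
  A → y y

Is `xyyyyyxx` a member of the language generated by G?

no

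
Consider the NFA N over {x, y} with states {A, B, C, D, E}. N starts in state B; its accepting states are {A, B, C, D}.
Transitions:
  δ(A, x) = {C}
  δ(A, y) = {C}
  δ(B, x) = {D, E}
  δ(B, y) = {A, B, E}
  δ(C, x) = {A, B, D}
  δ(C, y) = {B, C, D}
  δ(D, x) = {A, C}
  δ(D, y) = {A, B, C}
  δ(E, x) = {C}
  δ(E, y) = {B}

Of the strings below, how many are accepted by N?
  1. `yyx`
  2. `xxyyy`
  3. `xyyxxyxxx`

`yyx`: accepted
`xxyyy`: accepted
`xyyxxyxxx`: accepted

3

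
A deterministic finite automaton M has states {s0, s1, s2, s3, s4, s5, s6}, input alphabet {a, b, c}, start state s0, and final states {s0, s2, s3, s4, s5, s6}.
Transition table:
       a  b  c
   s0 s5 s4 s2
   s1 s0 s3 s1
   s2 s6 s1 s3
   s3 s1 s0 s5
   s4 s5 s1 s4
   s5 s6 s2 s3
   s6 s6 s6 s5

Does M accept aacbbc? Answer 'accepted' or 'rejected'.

s0 --a--> s5
s5 --a--> s6
s6 --c--> s5
s5 --b--> s2
s2 --b--> s1
s1 --c--> s1
End in state s1, which is not an accepting state.

rejected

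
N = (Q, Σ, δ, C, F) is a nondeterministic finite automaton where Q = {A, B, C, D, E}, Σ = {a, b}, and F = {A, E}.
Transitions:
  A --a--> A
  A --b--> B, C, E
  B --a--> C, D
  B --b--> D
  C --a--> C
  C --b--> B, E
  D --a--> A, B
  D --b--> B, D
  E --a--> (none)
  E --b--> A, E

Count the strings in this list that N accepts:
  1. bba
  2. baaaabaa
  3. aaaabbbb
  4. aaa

bba: accepted
baaaabaa: accepted
aaaabbbb: accepted
aaa: rejected

3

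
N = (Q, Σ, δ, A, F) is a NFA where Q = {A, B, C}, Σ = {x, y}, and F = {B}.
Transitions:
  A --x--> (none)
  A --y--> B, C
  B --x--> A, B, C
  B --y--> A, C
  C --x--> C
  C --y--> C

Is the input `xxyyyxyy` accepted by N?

Start: {A}
read x: {}
The reachable set is empty and stays empty for the remaining 7 symbols.
Reachable ∩ accepting = {} — empty.

rejected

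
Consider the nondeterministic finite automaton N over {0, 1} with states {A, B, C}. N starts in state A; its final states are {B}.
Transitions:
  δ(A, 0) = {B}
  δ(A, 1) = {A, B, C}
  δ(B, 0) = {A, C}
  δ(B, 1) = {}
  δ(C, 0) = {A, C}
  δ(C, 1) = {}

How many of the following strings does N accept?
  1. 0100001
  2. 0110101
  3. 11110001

0100001: rejected
0110101: rejected
11110001: accepted

1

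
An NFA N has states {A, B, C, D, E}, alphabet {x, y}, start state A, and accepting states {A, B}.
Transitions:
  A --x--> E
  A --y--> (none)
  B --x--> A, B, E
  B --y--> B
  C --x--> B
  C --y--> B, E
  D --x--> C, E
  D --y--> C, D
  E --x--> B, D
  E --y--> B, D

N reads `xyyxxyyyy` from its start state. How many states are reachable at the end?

Start: {A}
read x: {E}
read y: {B, D}
read y: {B, C, D}
read x: {A, B, C, E}
read x: {A, B, D, E}
read y: {B, C, D}
read y: {B, C, D, E}
read y: {B, C, D, E}
read y: {B, C, D, E}
Final reachable set {B, C, D, E} has 4 states.

4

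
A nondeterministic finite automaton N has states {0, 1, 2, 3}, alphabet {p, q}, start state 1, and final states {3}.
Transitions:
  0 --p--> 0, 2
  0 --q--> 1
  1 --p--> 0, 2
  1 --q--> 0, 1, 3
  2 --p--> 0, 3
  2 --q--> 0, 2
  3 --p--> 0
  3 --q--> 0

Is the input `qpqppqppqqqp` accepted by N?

accepted

Start: {1}
read q: {0, 1, 3}
read p: {0, 2}
read q: {0, 1, 2}
read p: {0, 2, 3}
read p: {0, 2, 3}
read q: {0, 1, 2}
read p: {0, 2, 3}
read p: {0, 2, 3}
read q: {0, 1, 2}
read q: {0, 1, 2, 3}
read q: {0, 1, 2, 3}
read p: {0, 2, 3}
Reachable ∩ accepting = {3} — nonempty.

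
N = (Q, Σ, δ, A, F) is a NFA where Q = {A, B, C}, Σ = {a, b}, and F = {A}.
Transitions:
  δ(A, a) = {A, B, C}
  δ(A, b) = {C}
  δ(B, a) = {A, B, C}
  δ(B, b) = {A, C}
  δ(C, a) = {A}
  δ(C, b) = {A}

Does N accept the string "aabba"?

accepted

Start: {A}
read a: {A, B, C}
read a: {A, B, C}
read b: {A, C}
read b: {A, C}
read a: {A, B, C}
Reachable ∩ accepting = {A} — nonempty.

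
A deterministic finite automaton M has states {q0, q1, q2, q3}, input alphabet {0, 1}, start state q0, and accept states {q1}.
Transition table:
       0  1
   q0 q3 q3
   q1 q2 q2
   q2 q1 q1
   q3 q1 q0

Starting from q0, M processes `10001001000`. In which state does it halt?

q0 --1--> q3
q3 --0--> q1
q1 --0--> q2
q2 --0--> q1
q1 --1--> q2
q2 --0--> q1
q1 --0--> q2
q2 --1--> q1
q1 --0--> q2
q2 --0--> q1
q1 --0--> q2

q2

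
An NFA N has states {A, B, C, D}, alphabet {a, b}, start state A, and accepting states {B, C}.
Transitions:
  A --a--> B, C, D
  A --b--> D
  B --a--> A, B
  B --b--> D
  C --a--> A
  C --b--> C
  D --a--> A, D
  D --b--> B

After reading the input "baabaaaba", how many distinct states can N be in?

3

Start: {A}
read b: {D}
read a: {A, D}
read a: {A, B, C, D}
read b: {B, C, D}
read a: {A, B, D}
read a: {A, B, C, D}
read a: {A, B, C, D}
read b: {B, C, D}
read a: {A, B, D}
Final reachable set {A, B, D} has 3 states.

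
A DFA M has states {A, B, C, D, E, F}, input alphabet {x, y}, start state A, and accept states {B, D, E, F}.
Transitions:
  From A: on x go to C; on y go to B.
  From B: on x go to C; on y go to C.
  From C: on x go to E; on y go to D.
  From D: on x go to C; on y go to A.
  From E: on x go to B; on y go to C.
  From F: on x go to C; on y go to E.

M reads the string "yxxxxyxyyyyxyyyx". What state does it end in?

C

A --y--> B
B --x--> C
C --x--> E
E --x--> B
B --x--> C
C --y--> D
D --x--> C
C --y--> D
D --y--> A
A --y--> B
B --y--> C
C --x--> E
E --y--> C
C --y--> D
D --y--> A
A --x--> C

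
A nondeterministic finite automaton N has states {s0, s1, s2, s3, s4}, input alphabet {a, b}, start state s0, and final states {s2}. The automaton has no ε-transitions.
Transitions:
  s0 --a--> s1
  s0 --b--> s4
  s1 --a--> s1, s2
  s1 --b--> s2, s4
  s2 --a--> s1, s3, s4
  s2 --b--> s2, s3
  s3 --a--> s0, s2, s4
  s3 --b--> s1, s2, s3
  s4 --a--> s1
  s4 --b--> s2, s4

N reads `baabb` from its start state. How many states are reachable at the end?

Start: {s0}
read b: {s4}
read a: {s1}
read a: {s1, s2}
read b: {s2, s3, s4}
read b: {s1, s2, s3, s4}
Final reachable set {s1, s2, s3, s4} has 4 states.

4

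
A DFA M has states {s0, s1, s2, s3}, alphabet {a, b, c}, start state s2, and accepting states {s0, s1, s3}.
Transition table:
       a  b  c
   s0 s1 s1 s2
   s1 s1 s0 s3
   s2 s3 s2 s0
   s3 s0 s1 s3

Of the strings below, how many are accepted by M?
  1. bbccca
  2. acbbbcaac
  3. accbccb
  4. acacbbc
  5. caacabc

5

bbccca: accepted
acbbbcaac: accepted
accbccb: accepted
acacbbc: accepted
caacabc: accepted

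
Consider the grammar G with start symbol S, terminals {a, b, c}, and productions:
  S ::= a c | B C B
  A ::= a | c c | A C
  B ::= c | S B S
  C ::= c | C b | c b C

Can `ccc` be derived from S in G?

S ⇒ BCB ⇒ cCB ⇒ ccB ⇒ ccc

yes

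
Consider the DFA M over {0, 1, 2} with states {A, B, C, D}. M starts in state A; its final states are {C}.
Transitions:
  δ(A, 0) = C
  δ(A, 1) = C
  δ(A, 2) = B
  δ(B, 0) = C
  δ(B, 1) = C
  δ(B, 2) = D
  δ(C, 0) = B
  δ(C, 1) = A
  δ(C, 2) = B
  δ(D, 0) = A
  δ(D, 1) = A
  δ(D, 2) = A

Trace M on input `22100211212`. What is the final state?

B

A --2--> B
B --2--> D
D --1--> A
A --0--> C
C --0--> B
B --2--> D
D --1--> A
A --1--> C
C --2--> B
B --1--> C
C --2--> B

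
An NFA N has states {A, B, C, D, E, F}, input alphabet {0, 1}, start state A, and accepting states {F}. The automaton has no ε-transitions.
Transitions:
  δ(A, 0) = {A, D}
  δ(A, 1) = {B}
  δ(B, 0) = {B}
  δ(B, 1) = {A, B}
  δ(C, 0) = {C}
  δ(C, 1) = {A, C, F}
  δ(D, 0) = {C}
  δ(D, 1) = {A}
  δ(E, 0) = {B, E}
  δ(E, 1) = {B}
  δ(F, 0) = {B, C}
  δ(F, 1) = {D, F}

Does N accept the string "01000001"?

accepted

Start: {A}
read 0: {A, D}
read 1: {A, B}
read 0: {A, B, D}
read 0: {A, B, C, D}
read 0: {A, B, C, D}
read 0: {A, B, C, D}
read 0: {A, B, C, D}
read 1: {A, B, C, F}
Reachable ∩ accepting = {F} — nonempty.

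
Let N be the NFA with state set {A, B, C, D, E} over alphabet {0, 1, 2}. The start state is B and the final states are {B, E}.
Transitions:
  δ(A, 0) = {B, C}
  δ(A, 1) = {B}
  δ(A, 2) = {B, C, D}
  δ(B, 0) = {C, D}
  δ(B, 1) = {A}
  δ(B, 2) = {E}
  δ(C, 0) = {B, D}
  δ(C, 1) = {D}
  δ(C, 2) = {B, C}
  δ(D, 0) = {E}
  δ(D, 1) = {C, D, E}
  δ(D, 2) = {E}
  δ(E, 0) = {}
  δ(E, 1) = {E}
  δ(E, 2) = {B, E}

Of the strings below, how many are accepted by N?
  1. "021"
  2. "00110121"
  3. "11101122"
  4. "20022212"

3

"021": accepted
"00110121": accepted
"11101122": accepted
"20022212": rejected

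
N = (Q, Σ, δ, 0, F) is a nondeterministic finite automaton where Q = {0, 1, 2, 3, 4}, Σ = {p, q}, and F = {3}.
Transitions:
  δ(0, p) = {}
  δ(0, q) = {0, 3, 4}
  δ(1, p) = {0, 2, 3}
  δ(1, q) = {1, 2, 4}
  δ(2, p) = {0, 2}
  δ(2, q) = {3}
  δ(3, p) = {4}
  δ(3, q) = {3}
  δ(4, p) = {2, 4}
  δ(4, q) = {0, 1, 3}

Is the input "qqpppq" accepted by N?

accepted

Start: {0}
read q: {0, 3, 4}
read q: {0, 1, 3, 4}
read p: {0, 2, 3, 4}
read p: {0, 2, 4}
read p: {0, 2, 4}
read q: {0, 1, 3, 4}
Reachable ∩ accepting = {3} — nonempty.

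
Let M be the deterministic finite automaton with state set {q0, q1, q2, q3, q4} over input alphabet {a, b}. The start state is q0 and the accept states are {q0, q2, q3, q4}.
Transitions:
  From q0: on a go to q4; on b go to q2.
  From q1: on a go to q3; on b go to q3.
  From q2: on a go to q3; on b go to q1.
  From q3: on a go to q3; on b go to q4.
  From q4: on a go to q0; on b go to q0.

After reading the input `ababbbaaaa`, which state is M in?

q0 --a--> q4
q4 --b--> q0
q0 --a--> q4
q4 --b--> q0
q0 --b--> q2
q2 --b--> q1
q1 --a--> q3
q3 --a--> q3
q3 --a--> q3
q3 --a--> q3

q3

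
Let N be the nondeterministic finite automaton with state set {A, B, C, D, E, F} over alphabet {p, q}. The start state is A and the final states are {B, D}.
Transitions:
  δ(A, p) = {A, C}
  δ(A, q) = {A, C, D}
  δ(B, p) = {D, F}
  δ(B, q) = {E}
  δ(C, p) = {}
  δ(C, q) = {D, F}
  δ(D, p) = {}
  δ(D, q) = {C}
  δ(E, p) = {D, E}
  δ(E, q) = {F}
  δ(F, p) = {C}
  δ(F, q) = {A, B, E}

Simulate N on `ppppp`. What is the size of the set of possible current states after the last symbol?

Start: {A}
read p: {A, C}
read p: {A, C}
read p: {A, C}
read p: {A, C}
read p: {A, C}
Final reachable set {A, C} has 2 states.

2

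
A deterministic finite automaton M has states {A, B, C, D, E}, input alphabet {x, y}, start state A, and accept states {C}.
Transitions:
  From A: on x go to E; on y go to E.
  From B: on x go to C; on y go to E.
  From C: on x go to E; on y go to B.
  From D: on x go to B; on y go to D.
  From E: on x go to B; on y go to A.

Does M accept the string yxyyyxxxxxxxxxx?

A --y--> E
E --x--> B
B --y--> E
E --y--> A
A --y--> E
E --x--> B
B --x--> C
C --x--> E
E --x--> B
B --x--> C
C --x--> E
E --x--> B
B --x--> C
C --x--> E
E --x--> B
End in state B, which is not an accepting state.

rejected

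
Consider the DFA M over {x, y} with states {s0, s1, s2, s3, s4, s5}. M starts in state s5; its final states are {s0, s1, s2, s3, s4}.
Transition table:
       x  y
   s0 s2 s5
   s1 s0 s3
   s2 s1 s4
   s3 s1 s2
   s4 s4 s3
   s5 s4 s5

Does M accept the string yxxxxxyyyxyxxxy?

accepted

s5 --y--> s5
s5 --x--> s4
s4 --x--> s4
s4 --x--> s4
s4 --x--> s4
s4 --x--> s4
s4 --y--> s3
s3 --y--> s2
s2 --y--> s4
s4 --x--> s4
s4 --y--> s3
s3 --x--> s1
s1 --x--> s0
s0 --x--> s2
s2 --y--> s4
End in state s4, which is an accepting state.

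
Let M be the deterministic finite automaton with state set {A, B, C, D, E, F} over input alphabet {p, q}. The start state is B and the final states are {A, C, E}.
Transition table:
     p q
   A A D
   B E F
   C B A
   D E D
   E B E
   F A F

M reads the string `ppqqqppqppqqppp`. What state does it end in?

A

B --p--> E
E --p--> B
B --q--> F
F --q--> F
F --q--> F
F --p--> A
A --p--> A
A --q--> D
D --p--> E
E --p--> B
B --q--> F
F --q--> F
F --p--> A
A --p--> A
A --p--> A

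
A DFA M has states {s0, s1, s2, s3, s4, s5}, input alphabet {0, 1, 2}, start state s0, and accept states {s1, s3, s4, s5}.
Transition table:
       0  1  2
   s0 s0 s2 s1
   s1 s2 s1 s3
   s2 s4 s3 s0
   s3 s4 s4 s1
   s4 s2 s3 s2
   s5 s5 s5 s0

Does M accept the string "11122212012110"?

s0 --1--> s2
s2 --1--> s3
s3 --1--> s4
s4 --2--> s2
s2 --2--> s0
s0 --2--> s1
s1 --1--> s1
s1 --2--> s3
s3 --0--> s4
s4 --1--> s3
s3 --2--> s1
s1 --1--> s1
s1 --1--> s1
s1 --0--> s2
End in state s2, which is not an accepting state.

rejected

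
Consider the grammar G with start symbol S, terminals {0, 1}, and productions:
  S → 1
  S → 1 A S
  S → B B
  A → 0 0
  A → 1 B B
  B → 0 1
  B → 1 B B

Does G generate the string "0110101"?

yes

S ⇒ BB ⇒ 01B ⇒ 011BB ⇒ 01101B ⇒ 0110101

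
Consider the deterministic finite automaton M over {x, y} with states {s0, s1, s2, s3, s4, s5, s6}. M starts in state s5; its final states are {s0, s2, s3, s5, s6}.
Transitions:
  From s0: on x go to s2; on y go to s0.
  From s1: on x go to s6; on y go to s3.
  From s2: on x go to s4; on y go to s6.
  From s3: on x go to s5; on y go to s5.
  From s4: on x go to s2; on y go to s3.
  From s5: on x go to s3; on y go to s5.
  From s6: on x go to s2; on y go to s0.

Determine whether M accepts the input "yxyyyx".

s5 --y--> s5
s5 --x--> s3
s3 --y--> s5
s5 --y--> s5
s5 --y--> s5
s5 --x--> s3
End in state s3, which is an accepting state.

accepted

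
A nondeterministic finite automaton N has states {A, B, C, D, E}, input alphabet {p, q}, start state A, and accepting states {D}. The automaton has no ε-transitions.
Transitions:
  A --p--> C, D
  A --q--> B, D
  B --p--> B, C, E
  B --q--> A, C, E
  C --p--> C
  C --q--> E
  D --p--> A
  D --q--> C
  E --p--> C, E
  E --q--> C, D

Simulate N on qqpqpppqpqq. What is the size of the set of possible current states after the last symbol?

Start: {A}
read q: {B, D}
read q: {A, C, E}
read p: {C, D, E}
read q: {C, D, E}
read p: {A, C, E}
read p: {C, D, E}
read p: {A, C, E}
read q: {B, C, D, E}
read p: {A, B, C, E}
read q: {A, B, C, D, E}
read q: {A, B, C, D, E}
Final reachable set {A, B, C, D, E} has 5 states.

5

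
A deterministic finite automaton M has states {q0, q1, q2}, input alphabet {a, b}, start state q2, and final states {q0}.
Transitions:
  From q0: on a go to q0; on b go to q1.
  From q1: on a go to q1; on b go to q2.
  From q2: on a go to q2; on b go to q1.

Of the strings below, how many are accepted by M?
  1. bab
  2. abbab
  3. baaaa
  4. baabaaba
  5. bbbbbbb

bab: rejected
abbab: rejected
baaaa: rejected
baabaaba: rejected
bbbbbbb: rejected

0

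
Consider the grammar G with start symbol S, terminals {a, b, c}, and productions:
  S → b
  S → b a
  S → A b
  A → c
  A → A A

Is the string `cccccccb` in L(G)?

yes

S ⇒ Ab ⇒ AAb ⇒ AAAb ⇒ AAAAb ⇒ AAAAAb ⇒ AAAAAAb ⇒ cAAAAAb ⇒ ccAAAAb ⇒ cccAAAb ⇒ cccAAAAb ⇒ ccccAAAb ⇒ cccccAAb ⇒ ccccccAb ⇒ cccccccb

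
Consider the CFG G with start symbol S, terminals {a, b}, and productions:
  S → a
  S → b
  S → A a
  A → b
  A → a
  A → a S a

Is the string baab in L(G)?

no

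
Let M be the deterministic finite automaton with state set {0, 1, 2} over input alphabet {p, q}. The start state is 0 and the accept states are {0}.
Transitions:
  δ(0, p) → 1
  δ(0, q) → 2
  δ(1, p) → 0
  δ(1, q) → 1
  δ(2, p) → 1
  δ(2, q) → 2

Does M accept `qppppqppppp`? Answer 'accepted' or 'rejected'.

rejected

0 --q--> 2
2 --p--> 1
1 --p--> 0
0 --p--> 1
1 --p--> 0
0 --q--> 2
2 --p--> 1
1 --p--> 0
0 --p--> 1
1 --p--> 0
0 --p--> 1
End in state 1, which is not an accepting state.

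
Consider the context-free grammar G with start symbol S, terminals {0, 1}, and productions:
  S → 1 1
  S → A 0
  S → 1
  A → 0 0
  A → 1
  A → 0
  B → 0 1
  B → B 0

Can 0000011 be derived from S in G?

no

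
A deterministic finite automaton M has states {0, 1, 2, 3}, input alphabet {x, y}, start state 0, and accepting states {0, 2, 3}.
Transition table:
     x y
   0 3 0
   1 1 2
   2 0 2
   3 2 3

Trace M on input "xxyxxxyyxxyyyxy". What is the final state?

0 --x--> 3
3 --x--> 2
2 --y--> 2
2 --x--> 0
0 --x--> 3
3 --x--> 2
2 --y--> 2
2 --y--> 2
2 --x--> 0
0 --x--> 3
3 --y--> 3
3 --y--> 3
3 --y--> 3
3 --x--> 2
2 --y--> 2

2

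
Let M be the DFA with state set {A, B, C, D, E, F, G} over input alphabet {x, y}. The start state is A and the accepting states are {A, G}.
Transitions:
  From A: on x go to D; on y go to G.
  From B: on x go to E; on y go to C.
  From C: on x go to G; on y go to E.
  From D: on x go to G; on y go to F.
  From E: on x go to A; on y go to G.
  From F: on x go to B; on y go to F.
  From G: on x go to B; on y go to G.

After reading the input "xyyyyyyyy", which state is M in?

A --x--> D
D --y--> F
F --y--> F
F --y--> F
F --y--> F
F --y--> F
F --y--> F
F --y--> F
F --y--> F

F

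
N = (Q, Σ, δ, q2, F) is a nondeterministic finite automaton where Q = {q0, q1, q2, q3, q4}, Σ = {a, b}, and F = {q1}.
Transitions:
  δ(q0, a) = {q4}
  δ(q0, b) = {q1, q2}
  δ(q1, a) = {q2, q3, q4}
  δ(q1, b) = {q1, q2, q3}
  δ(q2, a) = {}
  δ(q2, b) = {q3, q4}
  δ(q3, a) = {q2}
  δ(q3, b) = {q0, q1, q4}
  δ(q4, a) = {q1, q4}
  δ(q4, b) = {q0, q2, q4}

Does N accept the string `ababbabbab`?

rejected

Start: {q2}
read a: {}
The reachable set is empty and stays empty for the remaining 9 symbols.
Reachable ∩ accepting = {} — empty.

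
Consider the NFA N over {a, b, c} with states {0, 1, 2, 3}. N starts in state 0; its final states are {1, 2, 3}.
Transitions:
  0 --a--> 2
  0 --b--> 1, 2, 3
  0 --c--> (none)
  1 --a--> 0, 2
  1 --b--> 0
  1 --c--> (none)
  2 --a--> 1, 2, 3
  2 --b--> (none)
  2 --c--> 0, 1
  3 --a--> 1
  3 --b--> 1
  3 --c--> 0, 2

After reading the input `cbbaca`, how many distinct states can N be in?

0

Start: {0}
read c: {}
The reachable set is empty and stays empty for the remaining 5 symbols.
Final reachable set {} has 0 states.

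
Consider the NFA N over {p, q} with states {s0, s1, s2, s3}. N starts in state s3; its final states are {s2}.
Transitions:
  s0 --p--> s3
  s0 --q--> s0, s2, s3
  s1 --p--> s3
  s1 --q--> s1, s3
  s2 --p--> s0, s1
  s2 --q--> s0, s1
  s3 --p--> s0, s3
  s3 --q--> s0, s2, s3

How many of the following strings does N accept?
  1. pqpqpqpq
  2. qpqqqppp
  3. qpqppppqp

1

pqpqpqpq: accepted
qpqqqppp: rejected
qpqppppqp: rejected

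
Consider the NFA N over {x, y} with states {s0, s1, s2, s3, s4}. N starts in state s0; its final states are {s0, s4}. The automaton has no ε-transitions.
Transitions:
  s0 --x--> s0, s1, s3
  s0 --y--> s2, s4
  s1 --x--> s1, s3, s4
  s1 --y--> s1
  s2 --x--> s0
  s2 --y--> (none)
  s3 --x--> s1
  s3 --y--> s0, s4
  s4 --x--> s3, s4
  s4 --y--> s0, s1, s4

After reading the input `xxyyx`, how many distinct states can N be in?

4

Start: {s0}
read x: {s0, s1, s3}
read x: {s0, s1, s3, s4}
read y: {s0, s1, s2, s4}
read y: {s0, s1, s2, s4}
read x: {s0, s1, s3, s4}
Final reachable set {s0, s1, s3, s4} has 4 states.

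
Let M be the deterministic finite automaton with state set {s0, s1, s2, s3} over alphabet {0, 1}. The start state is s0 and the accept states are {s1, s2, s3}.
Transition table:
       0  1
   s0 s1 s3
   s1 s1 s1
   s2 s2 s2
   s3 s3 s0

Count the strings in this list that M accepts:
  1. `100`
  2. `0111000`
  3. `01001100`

`100`: accepted
`0111000`: accepted
`01001100`: accepted

3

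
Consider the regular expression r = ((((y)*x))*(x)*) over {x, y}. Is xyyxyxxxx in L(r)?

Split as xyyxyx·xxx: (((y)*x))* matches xyyxyx and (x)* matches xxx.

yes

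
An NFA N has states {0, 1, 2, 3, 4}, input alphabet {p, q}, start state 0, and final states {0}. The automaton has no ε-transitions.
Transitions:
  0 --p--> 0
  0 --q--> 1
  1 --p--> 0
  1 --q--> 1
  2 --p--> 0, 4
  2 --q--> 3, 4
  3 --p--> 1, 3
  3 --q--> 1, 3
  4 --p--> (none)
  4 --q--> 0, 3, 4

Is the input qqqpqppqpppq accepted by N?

Start: {0}
read q: {1}
read q: {1}
read q: {1}
read p: {0}
read q: {1}
read p: {0}
read p: {0}
read q: {1}
read p: {0}
read p: {0}
read p: {0}
read q: {1}
Reachable ∩ accepting = {} — empty.

rejected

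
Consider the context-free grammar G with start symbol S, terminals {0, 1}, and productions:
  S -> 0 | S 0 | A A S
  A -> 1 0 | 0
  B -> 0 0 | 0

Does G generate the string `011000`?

no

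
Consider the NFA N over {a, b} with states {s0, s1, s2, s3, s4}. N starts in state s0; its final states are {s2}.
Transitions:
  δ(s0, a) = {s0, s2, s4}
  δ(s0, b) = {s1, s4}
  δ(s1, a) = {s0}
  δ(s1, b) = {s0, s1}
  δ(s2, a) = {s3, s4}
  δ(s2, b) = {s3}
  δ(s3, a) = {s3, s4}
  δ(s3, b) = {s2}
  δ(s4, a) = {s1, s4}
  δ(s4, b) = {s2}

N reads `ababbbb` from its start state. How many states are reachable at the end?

Start: {s0}
read a: {s0, s2, s4}
read b: {s1, s2, s3, s4}
read a: {s0, s1, s3, s4}
read b: {s0, s1, s2, s4}
read b: {s0, s1, s2, s3, s4}
read b: {s0, s1, s2, s3, s4}
read b: {s0, s1, s2, s3, s4}
Final reachable set {s0, s1, s2, s3, s4} has 5 states.

5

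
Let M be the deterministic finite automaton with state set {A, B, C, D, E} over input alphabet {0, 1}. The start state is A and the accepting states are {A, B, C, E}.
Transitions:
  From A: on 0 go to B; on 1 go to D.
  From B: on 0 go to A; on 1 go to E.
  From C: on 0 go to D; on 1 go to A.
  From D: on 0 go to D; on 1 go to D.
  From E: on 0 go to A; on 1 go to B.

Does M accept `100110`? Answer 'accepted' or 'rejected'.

rejected

A --1--> D
D --0--> D
D --0--> D
D --1--> D
D --1--> D
D --0--> D
End in state D, which is not an accepting state.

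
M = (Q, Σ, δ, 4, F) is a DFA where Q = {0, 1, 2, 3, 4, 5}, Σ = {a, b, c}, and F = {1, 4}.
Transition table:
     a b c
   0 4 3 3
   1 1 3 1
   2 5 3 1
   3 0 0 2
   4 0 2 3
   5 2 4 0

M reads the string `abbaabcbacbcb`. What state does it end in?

4 --a--> 0
0 --b--> 3
3 --b--> 0
0 --a--> 4
4 --a--> 0
0 --b--> 3
3 --c--> 2
2 --b--> 3
3 --a--> 0
0 --c--> 3
3 --b--> 0
0 --c--> 3
3 --b--> 0

0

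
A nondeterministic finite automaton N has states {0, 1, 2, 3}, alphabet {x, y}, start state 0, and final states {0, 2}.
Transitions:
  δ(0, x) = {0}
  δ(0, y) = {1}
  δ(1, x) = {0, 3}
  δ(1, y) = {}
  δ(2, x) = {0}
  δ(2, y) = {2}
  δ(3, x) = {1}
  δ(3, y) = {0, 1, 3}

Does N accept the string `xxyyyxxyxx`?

rejected

Start: {0}
read x: {0}
read x: {0}
read y: {1}
read y: {}
The reachable set is empty and stays empty for the remaining 6 symbols.
Reachable ∩ accepting = {} — empty.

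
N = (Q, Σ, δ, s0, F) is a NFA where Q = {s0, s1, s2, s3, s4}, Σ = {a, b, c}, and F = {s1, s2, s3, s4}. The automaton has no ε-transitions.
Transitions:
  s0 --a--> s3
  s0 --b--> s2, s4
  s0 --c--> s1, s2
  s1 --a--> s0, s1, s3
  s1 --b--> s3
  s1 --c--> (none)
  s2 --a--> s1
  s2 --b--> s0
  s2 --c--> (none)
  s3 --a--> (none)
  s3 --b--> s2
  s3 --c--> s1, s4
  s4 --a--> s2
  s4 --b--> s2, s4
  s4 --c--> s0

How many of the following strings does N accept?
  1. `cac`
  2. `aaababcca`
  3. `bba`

2

`cac`: accepted
`aaababcca`: rejected
`bba`: accepted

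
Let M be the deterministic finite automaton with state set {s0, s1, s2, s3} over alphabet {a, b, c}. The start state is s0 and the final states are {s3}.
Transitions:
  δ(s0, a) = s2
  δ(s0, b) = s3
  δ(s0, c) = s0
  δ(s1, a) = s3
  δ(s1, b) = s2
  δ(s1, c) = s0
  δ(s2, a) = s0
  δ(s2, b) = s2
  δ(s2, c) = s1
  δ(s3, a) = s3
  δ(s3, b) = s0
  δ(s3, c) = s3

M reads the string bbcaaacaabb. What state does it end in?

s3

s0 --b--> s3
s3 --b--> s0
s0 --c--> s0
s0 --a--> s2
s2 --a--> s0
s0 --a--> s2
s2 --c--> s1
s1 --a--> s3
s3 --a--> s3
s3 --b--> s0
s0 --b--> s3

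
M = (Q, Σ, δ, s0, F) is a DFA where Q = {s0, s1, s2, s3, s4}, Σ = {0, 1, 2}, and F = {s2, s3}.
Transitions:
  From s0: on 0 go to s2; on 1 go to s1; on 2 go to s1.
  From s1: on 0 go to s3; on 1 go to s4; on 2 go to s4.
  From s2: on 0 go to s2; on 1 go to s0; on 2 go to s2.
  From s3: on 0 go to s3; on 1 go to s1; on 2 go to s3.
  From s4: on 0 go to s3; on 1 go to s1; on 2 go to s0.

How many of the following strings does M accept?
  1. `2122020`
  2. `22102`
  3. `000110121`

2

`2122020`: accepted
`22102`: accepted
`000110121`: rejected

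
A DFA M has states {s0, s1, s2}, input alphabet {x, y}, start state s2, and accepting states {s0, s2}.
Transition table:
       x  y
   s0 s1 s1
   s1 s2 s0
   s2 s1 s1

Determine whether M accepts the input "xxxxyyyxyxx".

s2 --x--> s1
s1 --x--> s2
s2 --x--> s1
s1 --x--> s2
s2 --y--> s1
s1 --y--> s0
s0 --y--> s1
s1 --x--> s2
s2 --y--> s1
s1 --x--> s2
s2 --x--> s1
End in state s1, which is not an accepting state.

rejected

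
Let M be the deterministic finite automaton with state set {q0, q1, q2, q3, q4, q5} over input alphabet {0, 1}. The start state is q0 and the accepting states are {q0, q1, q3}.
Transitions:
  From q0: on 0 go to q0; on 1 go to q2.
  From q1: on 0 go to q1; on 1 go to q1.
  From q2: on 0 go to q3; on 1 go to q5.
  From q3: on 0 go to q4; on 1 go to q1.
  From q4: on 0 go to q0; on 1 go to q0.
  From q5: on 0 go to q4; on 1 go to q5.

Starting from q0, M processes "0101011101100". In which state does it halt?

q1

q0 --0--> q0
q0 --1--> q2
q2 --0--> q3
q3 --1--> q1
q1 --0--> q1
q1 --1--> q1
q1 --1--> q1
q1 --1--> q1
q1 --0--> q1
q1 --1--> q1
q1 --1--> q1
q1 --0--> q1
q1 --0--> q1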